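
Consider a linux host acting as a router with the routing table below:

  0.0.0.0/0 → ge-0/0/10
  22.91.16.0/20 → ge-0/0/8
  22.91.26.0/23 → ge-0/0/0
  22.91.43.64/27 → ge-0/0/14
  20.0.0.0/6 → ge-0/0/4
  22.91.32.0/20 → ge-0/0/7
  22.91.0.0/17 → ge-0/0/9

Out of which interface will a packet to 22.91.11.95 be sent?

Routes whose prefix contains 22.91.11.95:
  0.0.0.0/0 (default, matches everything) -> ge-0/0/10
  20.0.0.0/6 (20.0.0.0 - 23.255.255.255) -> ge-0/0/4
  22.91.0.0/17 (22.91.0.0 - 22.91.127.255) -> ge-0/0/9
More-specific entries that do NOT match:
  22.91.43.64/27 (22.91.43.64 - 22.91.43.95) does not contain 22.91.11.95
  22.91.26.0/23 (22.91.26.0 - 22.91.27.255) does not contain 22.91.11.95
  22.91.16.0/20 (22.91.16.0 - 22.91.31.255) does not contain 22.91.11.95
  22.91.32.0/20 (22.91.32.0 - 22.91.47.255) does not contain 22.91.11.95
Longest matching prefix is /17 -> interface ge-0/0/9.

ge-0/0/9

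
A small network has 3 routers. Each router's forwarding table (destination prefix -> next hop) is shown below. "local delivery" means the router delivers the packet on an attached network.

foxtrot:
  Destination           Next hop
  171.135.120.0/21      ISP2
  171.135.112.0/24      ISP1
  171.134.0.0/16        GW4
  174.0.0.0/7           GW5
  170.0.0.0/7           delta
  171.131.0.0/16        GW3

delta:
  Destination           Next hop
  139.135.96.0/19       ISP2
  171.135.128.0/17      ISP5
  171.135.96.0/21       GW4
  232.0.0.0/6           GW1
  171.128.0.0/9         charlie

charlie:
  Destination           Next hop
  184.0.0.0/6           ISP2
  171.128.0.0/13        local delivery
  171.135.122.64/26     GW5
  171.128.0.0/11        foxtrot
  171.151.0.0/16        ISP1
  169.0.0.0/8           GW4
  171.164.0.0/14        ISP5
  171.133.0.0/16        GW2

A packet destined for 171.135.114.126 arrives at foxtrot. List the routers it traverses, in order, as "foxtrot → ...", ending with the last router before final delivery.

At foxtrot: longest match for 171.135.114.126 is 170.0.0.0/7 -> delta
At delta: longest match for 171.135.114.126 is 171.128.0.0/9 -> charlie
At charlie: longest match for 171.135.114.126 is 171.128.0.0/13 -> local delivery

foxtrot → delta → charlie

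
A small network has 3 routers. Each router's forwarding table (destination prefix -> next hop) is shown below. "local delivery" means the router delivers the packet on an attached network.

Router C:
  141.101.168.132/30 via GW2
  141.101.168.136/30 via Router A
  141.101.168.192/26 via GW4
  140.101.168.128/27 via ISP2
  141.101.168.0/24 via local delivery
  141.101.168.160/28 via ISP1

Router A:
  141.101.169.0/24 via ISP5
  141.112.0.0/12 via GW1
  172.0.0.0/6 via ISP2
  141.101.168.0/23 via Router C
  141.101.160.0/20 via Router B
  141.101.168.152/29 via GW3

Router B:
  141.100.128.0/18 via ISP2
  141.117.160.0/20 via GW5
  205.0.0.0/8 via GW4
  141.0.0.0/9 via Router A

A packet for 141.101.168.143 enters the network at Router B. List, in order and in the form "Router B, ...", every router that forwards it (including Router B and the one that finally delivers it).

At Router B: longest match for 141.101.168.143 is 141.0.0.0/9 -> Router A
At Router A: longest match for 141.101.168.143 is 141.101.168.0/23 -> Router C
At Router C: longest match for 141.101.168.143 is 141.101.168.0/24 -> local delivery

Router B, Router A, Router C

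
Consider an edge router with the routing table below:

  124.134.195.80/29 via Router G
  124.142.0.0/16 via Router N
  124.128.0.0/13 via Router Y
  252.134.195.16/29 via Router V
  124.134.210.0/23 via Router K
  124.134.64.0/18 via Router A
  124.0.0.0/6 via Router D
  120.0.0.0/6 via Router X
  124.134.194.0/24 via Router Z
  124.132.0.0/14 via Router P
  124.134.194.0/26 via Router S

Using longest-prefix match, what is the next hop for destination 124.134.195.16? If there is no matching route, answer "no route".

Router P

Routes whose prefix contains 124.134.195.16:
  124.0.0.0/6 (124.0.0.0 - 127.255.255.255) -> Router D
  124.128.0.0/13 (124.128.0.0 - 124.135.255.255) -> Router Y
  124.132.0.0/14 (124.132.0.0 - 124.135.255.255) -> Router P
More-specific entries that do NOT match:
  124.134.195.80/29 (124.134.195.80 - 124.134.195.87) does not contain 124.134.195.16
  252.134.195.16/29 (252.134.195.16 - 252.134.195.23) does not contain 124.134.195.16
  124.134.194.0/26 (124.134.194.0 - 124.134.194.63) does not contain 124.134.195.16
  124.134.194.0/24 (124.134.194.0 - 124.134.194.255) does not contain 124.134.195.16
  124.134.210.0/23 (124.134.210.0 - 124.134.211.255) does not contain 124.134.195.16
  124.134.64.0/18 (124.134.64.0 - 124.134.127.255) does not contain 124.134.195.16
  124.142.0.0/16 (124.142.0.0 - 124.142.255.255) does not contain 124.134.195.16
Longest matching prefix is /14 -> next hop Router P.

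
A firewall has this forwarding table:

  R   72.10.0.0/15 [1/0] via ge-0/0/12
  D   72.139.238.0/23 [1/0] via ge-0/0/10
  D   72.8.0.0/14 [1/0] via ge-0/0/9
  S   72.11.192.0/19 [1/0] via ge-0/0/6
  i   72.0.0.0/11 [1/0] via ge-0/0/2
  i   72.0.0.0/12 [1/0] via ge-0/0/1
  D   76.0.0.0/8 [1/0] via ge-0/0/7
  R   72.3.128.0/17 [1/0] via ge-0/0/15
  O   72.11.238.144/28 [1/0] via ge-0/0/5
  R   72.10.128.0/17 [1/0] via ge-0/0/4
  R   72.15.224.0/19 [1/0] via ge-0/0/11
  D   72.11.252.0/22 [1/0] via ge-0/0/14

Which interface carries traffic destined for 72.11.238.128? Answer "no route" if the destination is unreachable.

ge-0/0/12

Routes whose prefix contains 72.11.238.128:
  72.0.0.0/11 (72.0.0.0 - 72.31.255.255) -> ge-0/0/2
  72.0.0.0/12 (72.0.0.0 - 72.15.255.255) -> ge-0/0/1
  72.8.0.0/14 (72.8.0.0 - 72.11.255.255) -> ge-0/0/9
  72.10.0.0/15 (72.10.0.0 - 72.11.255.255) -> ge-0/0/12
More-specific entries that do NOT match:
  72.11.238.144/28 (72.11.238.144 - 72.11.238.159) does not contain 72.11.238.128
  72.139.238.0/23 (72.139.238.0 - 72.139.239.255) does not contain 72.11.238.128
  72.11.252.0/22 (72.11.252.0 - 72.11.255.255) does not contain 72.11.238.128
  72.11.192.0/19 (72.11.192.0 - 72.11.223.255) does not contain 72.11.238.128
  72.15.224.0/19 (72.15.224.0 - 72.15.255.255) does not contain 72.11.238.128
  72.3.128.0/17 (72.3.128.0 - 72.3.255.255) does not contain 72.11.238.128
  72.10.128.0/17 (72.10.128.0 - 72.10.255.255) does not contain 72.11.238.128
Longest matching prefix is /15 -> interface ge-0/0/12.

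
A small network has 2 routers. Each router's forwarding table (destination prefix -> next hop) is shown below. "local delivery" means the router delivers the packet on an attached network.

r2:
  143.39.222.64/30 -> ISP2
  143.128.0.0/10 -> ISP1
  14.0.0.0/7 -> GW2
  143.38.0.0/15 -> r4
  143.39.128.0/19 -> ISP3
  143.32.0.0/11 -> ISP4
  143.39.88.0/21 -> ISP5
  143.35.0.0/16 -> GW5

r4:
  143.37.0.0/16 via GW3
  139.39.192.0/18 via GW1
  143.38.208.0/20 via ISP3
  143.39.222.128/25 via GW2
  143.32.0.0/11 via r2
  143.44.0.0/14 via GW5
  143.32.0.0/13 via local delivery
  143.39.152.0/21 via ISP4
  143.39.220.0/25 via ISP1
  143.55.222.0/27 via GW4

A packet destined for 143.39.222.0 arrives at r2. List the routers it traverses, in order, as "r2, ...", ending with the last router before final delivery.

At r2: longest match for 143.39.222.0 is 143.38.0.0/15 -> r4
At r4: longest match for 143.39.222.0 is 143.32.0.0/13 -> local delivery

r2, r4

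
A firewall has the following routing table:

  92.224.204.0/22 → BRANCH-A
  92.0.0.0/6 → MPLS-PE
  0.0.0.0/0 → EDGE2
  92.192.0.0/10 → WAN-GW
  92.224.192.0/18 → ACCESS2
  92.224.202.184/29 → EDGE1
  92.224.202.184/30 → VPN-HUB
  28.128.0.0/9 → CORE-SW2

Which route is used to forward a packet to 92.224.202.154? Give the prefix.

92.224.192.0/18

Entries matching 92.224.202.154:
  0.0.0.0/0 (default, matches everything)
  92.0.0.0/6 (92.0.0.0 - 95.255.255.255)
  92.192.0.0/10 (92.192.0.0 - 92.255.255.255)
  92.224.192.0/18 (92.224.192.0 - 92.224.255.255)
Most specific is 92.224.192.0/18.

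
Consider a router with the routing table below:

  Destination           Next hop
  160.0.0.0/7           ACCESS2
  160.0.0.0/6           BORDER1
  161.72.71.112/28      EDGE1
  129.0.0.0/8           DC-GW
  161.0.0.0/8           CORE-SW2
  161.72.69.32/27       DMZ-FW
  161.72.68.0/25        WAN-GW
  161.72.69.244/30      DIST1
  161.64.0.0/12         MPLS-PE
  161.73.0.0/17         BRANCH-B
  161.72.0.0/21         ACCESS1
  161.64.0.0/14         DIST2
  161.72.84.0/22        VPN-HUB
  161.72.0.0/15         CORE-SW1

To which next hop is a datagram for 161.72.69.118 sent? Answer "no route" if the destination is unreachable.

CORE-SW1

Routes whose prefix contains 161.72.69.118:
  160.0.0.0/6 (160.0.0.0 - 163.255.255.255) -> BORDER1
  160.0.0.0/7 (160.0.0.0 - 161.255.255.255) -> ACCESS2
  161.0.0.0/8 (161.0.0.0 - 161.255.255.255) -> CORE-SW2
  161.64.0.0/12 (161.64.0.0 - 161.79.255.255) -> MPLS-PE
  161.72.0.0/15 (161.72.0.0 - 161.73.255.255) -> CORE-SW1
More-specific entries that do NOT match:
  161.72.69.244/30 (161.72.69.244 - 161.72.69.247) does not contain 161.72.69.118
  161.72.71.112/28 (161.72.71.112 - 161.72.71.127) does not contain 161.72.69.118
  161.72.69.32/27 (161.72.69.32 - 161.72.69.63) does not contain 161.72.69.118
  161.72.68.0/25 (161.72.68.0 - 161.72.68.127) does not contain 161.72.69.118
  161.72.84.0/22 (161.72.84.0 - 161.72.87.255) does not contain 161.72.69.118
  161.72.0.0/21 (161.72.0.0 - 161.72.7.255) does not contain 161.72.69.118
  161.73.0.0/17 (161.73.0.0 - 161.73.127.255) does not contain 161.72.69.118
Longest matching prefix is /15 -> next hop CORE-SW1.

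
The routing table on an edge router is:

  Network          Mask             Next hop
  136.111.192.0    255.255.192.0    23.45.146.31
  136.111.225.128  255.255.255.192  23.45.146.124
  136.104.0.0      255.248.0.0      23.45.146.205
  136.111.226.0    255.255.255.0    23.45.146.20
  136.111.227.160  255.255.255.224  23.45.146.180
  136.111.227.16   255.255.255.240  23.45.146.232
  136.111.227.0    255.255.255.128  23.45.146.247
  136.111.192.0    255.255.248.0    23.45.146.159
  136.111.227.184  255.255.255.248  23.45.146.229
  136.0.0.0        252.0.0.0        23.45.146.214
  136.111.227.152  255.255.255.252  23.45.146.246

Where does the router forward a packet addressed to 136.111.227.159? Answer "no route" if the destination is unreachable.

23.45.146.31

Routes whose prefix contains 136.111.227.159:
  136.0.0.0/6 (136.0.0.0 - 139.255.255.255) -> 23.45.146.214
  136.104.0.0/13 (136.104.0.0 - 136.111.255.255) -> 23.45.146.205
  136.111.192.0/18 (136.111.192.0 - 136.111.255.255) -> 23.45.146.31
More-specific entries that do NOT match:
  136.111.227.152/30 (136.111.227.152 - 136.111.227.155) does not contain 136.111.227.159
  136.111.227.184/29 (136.111.227.184 - 136.111.227.191) does not contain 136.111.227.159
  136.111.227.16/28 (136.111.227.16 - 136.111.227.31) does not contain 136.111.227.159
  136.111.227.160/27 (136.111.227.160 - 136.111.227.191) does not contain 136.111.227.159
  136.111.225.128/26 (136.111.225.128 - 136.111.225.191) does not contain 136.111.227.159
  136.111.227.0/25 (136.111.227.0 - 136.111.227.127) does not contain 136.111.227.159
  136.111.226.0/24 (136.111.226.0 - 136.111.226.255) does not contain 136.111.227.159
  136.111.192.0/21 (136.111.192.0 - 136.111.199.255) does not contain 136.111.227.159
Longest matching prefix is /18 -> next hop 23.45.146.31.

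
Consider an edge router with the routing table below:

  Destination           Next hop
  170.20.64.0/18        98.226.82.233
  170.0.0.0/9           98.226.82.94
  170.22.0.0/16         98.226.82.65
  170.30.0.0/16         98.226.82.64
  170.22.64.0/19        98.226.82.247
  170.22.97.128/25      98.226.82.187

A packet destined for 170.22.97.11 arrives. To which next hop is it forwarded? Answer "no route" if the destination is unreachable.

98.226.82.65

Routes whose prefix contains 170.22.97.11:
  170.0.0.0/9 (170.0.0.0 - 170.127.255.255) -> 98.226.82.94
  170.22.0.0/16 (170.22.0.0 - 170.22.255.255) -> 98.226.82.65
More-specific entries that do NOT match:
  170.22.97.128/25 (170.22.97.128 - 170.22.97.255) does not contain 170.22.97.11
  170.22.64.0/19 (170.22.64.0 - 170.22.95.255) does not contain 170.22.97.11
  170.20.64.0/18 (170.20.64.0 - 170.20.127.255) does not contain 170.22.97.11
Longest matching prefix is /16 -> next hop 98.226.82.65.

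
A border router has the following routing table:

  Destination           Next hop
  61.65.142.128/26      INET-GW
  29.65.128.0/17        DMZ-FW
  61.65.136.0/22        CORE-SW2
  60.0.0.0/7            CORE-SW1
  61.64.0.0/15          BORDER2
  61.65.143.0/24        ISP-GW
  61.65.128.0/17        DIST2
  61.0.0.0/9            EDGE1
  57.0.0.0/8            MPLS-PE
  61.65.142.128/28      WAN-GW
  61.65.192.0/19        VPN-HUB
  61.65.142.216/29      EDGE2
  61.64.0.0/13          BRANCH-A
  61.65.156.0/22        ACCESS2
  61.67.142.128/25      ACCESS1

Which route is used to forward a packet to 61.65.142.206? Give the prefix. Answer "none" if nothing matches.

Entries matching 61.65.142.206:
  60.0.0.0/7 (60.0.0.0 - 61.255.255.255)
  61.0.0.0/9 (61.0.0.0 - 61.127.255.255)
  61.64.0.0/13 (61.64.0.0 - 61.71.255.255)
  61.64.0.0/15 (61.64.0.0 - 61.65.255.255)
  61.65.128.0/17 (61.65.128.0 - 61.65.255.255)
Most specific is 61.65.128.0/17.

61.65.128.0/17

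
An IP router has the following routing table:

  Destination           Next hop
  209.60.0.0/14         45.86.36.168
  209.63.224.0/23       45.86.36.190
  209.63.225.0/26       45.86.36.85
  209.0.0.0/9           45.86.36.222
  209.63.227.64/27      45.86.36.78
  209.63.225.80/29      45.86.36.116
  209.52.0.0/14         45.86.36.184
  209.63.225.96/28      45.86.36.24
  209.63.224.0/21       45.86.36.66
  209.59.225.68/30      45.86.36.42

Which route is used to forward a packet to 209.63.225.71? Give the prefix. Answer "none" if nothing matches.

Entries matching 209.63.225.71:
  209.0.0.0/9 (209.0.0.0 - 209.127.255.255)
  209.60.0.0/14 (209.60.0.0 - 209.63.255.255)
  209.63.224.0/21 (209.63.224.0 - 209.63.231.255)
  209.63.224.0/23 (209.63.224.0 - 209.63.225.255)
Most specific is 209.63.224.0/23.

209.63.224.0/23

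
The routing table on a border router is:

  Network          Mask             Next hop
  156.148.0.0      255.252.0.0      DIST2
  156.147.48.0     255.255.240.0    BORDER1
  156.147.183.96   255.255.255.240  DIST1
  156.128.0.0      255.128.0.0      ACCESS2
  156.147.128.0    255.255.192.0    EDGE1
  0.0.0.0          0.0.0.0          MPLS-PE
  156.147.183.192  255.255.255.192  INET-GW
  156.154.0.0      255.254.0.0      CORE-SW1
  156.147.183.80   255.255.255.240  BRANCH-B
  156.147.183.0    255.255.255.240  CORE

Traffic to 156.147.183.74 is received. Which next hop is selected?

Routes whose prefix contains 156.147.183.74:
  0.0.0.0/0 (default, matches everything) -> MPLS-PE
  156.128.0.0/9 (156.128.0.0 - 156.255.255.255) -> ACCESS2
  156.147.128.0/18 (156.147.128.0 - 156.147.191.255) -> EDGE1
More-specific entries that do NOT match:
  156.147.183.96/28 (156.147.183.96 - 156.147.183.111) does not contain 156.147.183.74
  156.147.183.80/28 (156.147.183.80 - 156.147.183.95) does not contain 156.147.183.74
  156.147.183.0/28 (156.147.183.0 - 156.147.183.15) does not contain 156.147.183.74
  156.147.183.192/26 (156.147.183.192 - 156.147.183.255) does not contain 156.147.183.74
  156.147.48.0/20 (156.147.48.0 - 156.147.63.255) does not contain 156.147.183.74
Longest matching prefix is /18 -> next hop EDGE1.

EDGE1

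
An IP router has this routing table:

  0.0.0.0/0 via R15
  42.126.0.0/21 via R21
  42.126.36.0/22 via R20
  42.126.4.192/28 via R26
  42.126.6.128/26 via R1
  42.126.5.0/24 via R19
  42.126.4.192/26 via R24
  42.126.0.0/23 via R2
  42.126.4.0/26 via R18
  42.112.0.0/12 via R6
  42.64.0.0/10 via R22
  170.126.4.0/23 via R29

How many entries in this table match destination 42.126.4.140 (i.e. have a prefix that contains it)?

4

Prefixes containing 42.126.4.140:
  0.0.0.0/0 (default, matches everything)
  42.64.0.0/10 (42.64.0.0 - 42.127.255.255)
  42.112.0.0/12 (42.112.0.0 - 42.127.255.255)
  42.126.0.0/21 (42.126.0.0 - 42.126.7.255)
Total matching entries: 4.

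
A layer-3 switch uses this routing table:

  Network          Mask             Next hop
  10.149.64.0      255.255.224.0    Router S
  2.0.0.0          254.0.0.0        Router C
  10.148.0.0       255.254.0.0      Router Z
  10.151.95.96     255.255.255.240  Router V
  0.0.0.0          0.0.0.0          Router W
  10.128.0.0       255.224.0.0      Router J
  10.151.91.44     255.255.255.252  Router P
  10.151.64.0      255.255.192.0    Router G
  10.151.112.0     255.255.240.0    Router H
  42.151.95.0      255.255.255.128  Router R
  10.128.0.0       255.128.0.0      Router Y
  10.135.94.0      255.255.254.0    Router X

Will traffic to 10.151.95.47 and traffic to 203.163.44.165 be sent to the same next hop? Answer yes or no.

no

10.151.95.47: longest match 10.151.64.0/18 -> Router G
203.163.44.165: longest match 0.0.0.0/0 -> Router W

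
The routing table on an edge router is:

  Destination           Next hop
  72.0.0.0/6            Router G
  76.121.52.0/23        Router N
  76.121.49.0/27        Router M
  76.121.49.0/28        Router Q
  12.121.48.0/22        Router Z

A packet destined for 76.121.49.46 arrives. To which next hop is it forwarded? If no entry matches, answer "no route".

No entry's prefix contains 76.121.49.46; there is no default route.

no route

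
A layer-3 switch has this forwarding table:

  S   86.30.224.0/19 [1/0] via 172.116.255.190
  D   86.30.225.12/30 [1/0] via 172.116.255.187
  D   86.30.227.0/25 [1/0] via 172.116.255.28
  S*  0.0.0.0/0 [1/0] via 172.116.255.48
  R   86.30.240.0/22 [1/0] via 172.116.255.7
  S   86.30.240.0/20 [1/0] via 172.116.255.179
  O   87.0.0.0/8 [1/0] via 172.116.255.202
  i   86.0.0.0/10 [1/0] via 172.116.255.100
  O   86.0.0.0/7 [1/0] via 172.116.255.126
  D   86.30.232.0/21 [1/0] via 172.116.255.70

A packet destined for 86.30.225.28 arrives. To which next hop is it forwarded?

172.116.255.190

Routes whose prefix contains 86.30.225.28:
  0.0.0.0/0 (default, matches everything) -> 172.116.255.48
  86.0.0.0/7 (86.0.0.0 - 87.255.255.255) -> 172.116.255.126
  86.0.0.0/10 (86.0.0.0 - 86.63.255.255) -> 172.116.255.100
  86.30.224.0/19 (86.30.224.0 - 86.30.255.255) -> 172.116.255.190
More-specific entries that do NOT match:
  86.30.225.12/30 (86.30.225.12 - 86.30.225.15) does not contain 86.30.225.28
  86.30.227.0/25 (86.30.227.0 - 86.30.227.127) does not contain 86.30.225.28
  86.30.240.0/22 (86.30.240.0 - 86.30.243.255) does not contain 86.30.225.28
  86.30.232.0/21 (86.30.232.0 - 86.30.239.255) does not contain 86.30.225.28
  86.30.240.0/20 (86.30.240.0 - 86.30.255.255) does not contain 86.30.225.28
Longest matching prefix is /19 -> next hop 172.116.255.190.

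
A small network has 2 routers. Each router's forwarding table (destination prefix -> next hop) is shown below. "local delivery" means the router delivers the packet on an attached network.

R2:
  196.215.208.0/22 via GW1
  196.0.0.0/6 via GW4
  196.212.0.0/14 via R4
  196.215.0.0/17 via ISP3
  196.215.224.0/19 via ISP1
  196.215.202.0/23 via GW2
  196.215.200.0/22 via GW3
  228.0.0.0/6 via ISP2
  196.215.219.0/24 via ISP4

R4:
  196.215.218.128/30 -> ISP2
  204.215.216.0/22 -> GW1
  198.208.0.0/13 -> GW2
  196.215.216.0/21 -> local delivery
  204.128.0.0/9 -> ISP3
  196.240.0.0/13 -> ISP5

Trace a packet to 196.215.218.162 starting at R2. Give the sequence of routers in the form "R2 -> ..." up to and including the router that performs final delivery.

At R2: longest match for 196.215.218.162 is 196.212.0.0/14 -> R4
At R4: longest match for 196.215.218.162 is 196.215.216.0/21 -> local delivery

R2 -> R4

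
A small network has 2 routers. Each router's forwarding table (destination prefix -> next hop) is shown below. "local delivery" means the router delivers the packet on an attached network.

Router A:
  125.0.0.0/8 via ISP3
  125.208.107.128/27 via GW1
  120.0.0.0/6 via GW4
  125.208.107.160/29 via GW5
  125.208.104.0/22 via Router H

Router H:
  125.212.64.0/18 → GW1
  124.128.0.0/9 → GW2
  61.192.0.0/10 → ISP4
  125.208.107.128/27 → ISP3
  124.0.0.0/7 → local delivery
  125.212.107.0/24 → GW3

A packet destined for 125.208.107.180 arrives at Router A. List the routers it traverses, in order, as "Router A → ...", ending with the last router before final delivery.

At Router A: longest match for 125.208.107.180 is 125.208.104.0/22 -> Router H
At Router H: longest match for 125.208.107.180 is 124.0.0.0/7 -> local delivery

Router A → Router H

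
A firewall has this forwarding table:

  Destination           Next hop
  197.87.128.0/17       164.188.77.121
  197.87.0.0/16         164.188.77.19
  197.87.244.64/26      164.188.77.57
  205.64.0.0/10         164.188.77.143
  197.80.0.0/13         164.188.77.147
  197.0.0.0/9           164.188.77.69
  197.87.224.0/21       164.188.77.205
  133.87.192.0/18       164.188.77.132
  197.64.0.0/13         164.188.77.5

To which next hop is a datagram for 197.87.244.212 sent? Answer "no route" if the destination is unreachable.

164.188.77.121

Routes whose prefix contains 197.87.244.212:
  197.0.0.0/9 (197.0.0.0 - 197.127.255.255) -> 164.188.77.69
  197.80.0.0/13 (197.80.0.0 - 197.87.255.255) -> 164.188.77.147
  197.87.0.0/16 (197.87.0.0 - 197.87.255.255) -> 164.188.77.19
  197.87.128.0/17 (197.87.128.0 - 197.87.255.255) -> 164.188.77.121
More-specific entries that do NOT match:
  197.87.244.64/26 (197.87.244.64 - 197.87.244.127) does not contain 197.87.244.212
  197.87.224.0/21 (197.87.224.0 - 197.87.231.255) does not contain 197.87.244.212
  133.87.192.0/18 (133.87.192.0 - 133.87.255.255) does not contain 197.87.244.212
Longest matching prefix is /17 -> next hop 164.188.77.121.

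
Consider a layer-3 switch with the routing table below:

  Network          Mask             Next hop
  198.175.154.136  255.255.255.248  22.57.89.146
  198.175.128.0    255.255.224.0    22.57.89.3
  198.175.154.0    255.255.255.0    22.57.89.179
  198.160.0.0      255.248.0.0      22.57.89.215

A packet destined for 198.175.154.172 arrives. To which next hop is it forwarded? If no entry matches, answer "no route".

Routes whose prefix contains 198.175.154.172:
  198.175.128.0/19 (198.175.128.0 - 198.175.159.255) -> 22.57.89.3
  198.175.154.0/24 (198.175.154.0 - 198.175.154.255) -> 22.57.89.179
More-specific entries that do NOT match:
  198.175.154.136/29 (198.175.154.136 - 198.175.154.143) does not contain 198.175.154.172
Longest matching prefix is /24 -> next hop 22.57.89.179.

22.57.89.179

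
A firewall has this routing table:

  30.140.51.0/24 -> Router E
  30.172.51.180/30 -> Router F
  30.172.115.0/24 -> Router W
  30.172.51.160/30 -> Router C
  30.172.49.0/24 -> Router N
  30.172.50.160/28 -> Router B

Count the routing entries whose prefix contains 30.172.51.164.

No listed prefix contains 30.172.51.164.
Total matching entries: 0.

0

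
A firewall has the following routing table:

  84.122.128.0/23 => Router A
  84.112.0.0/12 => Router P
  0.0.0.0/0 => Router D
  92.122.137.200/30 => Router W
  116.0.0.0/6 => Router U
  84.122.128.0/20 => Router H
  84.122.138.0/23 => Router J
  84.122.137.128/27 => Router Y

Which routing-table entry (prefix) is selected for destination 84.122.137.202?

Entries matching 84.122.137.202:
  0.0.0.0/0 (default, matches everything)
  84.112.0.0/12 (84.112.0.0 - 84.127.255.255)
  84.122.128.0/20 (84.122.128.0 - 84.122.143.255)
Most specific is 84.122.128.0/20.

84.122.128.0/20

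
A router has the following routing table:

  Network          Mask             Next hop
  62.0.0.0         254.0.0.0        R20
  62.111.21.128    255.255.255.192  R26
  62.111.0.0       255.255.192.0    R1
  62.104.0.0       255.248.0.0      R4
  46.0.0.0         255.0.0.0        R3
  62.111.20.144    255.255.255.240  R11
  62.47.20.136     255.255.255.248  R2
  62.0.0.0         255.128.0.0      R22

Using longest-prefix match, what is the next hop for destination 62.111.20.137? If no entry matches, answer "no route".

R1

Routes whose prefix contains 62.111.20.137:
  62.0.0.0/7 (62.0.0.0 - 63.255.255.255) -> R20
  62.0.0.0/9 (62.0.0.0 - 62.127.255.255) -> R22
  62.104.0.0/13 (62.104.0.0 - 62.111.255.255) -> R4
  62.111.0.0/18 (62.111.0.0 - 62.111.63.255) -> R1
More-specific entries that do NOT match:
  62.47.20.136/29 (62.47.20.136 - 62.47.20.143) does not contain 62.111.20.137
  62.111.20.144/28 (62.111.20.144 - 62.111.20.159) does not contain 62.111.20.137
  62.111.21.128/26 (62.111.21.128 - 62.111.21.191) does not contain 62.111.20.137
Longest matching prefix is /18 -> next hop R1.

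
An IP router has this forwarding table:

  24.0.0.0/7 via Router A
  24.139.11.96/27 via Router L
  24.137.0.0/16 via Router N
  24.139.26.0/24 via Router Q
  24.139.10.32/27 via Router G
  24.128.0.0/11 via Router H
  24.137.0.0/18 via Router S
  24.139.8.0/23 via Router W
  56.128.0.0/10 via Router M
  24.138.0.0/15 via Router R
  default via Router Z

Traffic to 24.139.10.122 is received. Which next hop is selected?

Router R

Routes whose prefix contains 24.139.10.122:
  0.0.0.0/0 (default, matches everything) -> Router Z
  24.0.0.0/7 (24.0.0.0 - 25.255.255.255) -> Router A
  24.128.0.0/11 (24.128.0.0 - 24.159.255.255) -> Router H
  24.138.0.0/15 (24.138.0.0 - 24.139.255.255) -> Router R
More-specific entries that do NOT match:
  24.139.11.96/27 (24.139.11.96 - 24.139.11.127) does not contain 24.139.10.122
  24.139.10.32/27 (24.139.10.32 - 24.139.10.63) does not contain 24.139.10.122
  24.139.26.0/24 (24.139.26.0 - 24.139.26.255) does not contain 24.139.10.122
  24.139.8.0/23 (24.139.8.0 - 24.139.9.255) does not contain 24.139.10.122
  24.137.0.0/18 (24.137.0.0 - 24.137.63.255) does not contain 24.139.10.122
  24.137.0.0/16 (24.137.0.0 - 24.137.255.255) does not contain 24.139.10.122
Longest matching prefix is /15 -> next hop Router R.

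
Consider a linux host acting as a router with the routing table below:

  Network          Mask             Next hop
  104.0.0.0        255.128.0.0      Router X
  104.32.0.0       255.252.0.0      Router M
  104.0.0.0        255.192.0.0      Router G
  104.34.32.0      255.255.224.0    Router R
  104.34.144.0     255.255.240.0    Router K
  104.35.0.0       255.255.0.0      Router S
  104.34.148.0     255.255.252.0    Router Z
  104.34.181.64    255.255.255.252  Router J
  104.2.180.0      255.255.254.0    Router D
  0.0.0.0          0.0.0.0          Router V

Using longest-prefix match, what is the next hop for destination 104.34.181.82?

Routes whose prefix contains 104.34.181.82:
  0.0.0.0/0 (default, matches everything) -> Router V
  104.0.0.0/9 (104.0.0.0 - 104.127.255.255) -> Router X
  104.0.0.0/10 (104.0.0.0 - 104.63.255.255) -> Router G
  104.32.0.0/14 (104.32.0.0 - 104.35.255.255) -> Router M
More-specific entries that do NOT match:
  104.34.181.64/30 (104.34.181.64 - 104.34.181.67) does not contain 104.34.181.82
  104.2.180.0/23 (104.2.180.0 - 104.2.181.255) does not contain 104.34.181.82
  104.34.148.0/22 (104.34.148.0 - 104.34.151.255) does not contain 104.34.181.82
  104.34.144.0/20 (104.34.144.0 - 104.34.159.255) does not contain 104.34.181.82
  104.34.32.0/19 (104.34.32.0 - 104.34.63.255) does not contain 104.34.181.82
  104.35.0.0/16 (104.35.0.0 - 104.35.255.255) does not contain 104.34.181.82
Longest matching prefix is /14 -> next hop Router M.

Router M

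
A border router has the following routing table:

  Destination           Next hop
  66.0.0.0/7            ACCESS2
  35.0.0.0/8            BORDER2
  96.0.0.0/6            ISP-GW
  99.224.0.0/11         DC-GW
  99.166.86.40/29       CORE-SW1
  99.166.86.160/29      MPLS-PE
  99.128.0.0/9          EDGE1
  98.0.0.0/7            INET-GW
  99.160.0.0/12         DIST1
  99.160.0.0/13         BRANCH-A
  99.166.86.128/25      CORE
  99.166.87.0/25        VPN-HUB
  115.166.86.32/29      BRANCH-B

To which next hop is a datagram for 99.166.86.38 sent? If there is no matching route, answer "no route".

BRANCH-A

Routes whose prefix contains 99.166.86.38:
  96.0.0.0/6 (96.0.0.0 - 99.255.255.255) -> ISP-GW
  98.0.0.0/7 (98.0.0.0 - 99.255.255.255) -> INET-GW
  99.128.0.0/9 (99.128.0.0 - 99.255.255.255) -> EDGE1
  99.160.0.0/12 (99.160.0.0 - 99.175.255.255) -> DIST1
  99.160.0.0/13 (99.160.0.0 - 99.167.255.255) -> BRANCH-A
More-specific entries that do NOT match:
  99.166.86.40/29 (99.166.86.40 - 99.166.86.47) does not contain 99.166.86.38
  99.166.86.160/29 (99.166.86.160 - 99.166.86.167) does not contain 99.166.86.38
  115.166.86.32/29 (115.166.86.32 - 115.166.86.39) does not contain 99.166.86.38
  99.166.86.128/25 (99.166.86.128 - 99.166.86.255) does not contain 99.166.86.38
  99.166.87.0/25 (99.166.87.0 - 99.166.87.127) does not contain 99.166.86.38
Longest matching prefix is /13 -> next hop BRANCH-A.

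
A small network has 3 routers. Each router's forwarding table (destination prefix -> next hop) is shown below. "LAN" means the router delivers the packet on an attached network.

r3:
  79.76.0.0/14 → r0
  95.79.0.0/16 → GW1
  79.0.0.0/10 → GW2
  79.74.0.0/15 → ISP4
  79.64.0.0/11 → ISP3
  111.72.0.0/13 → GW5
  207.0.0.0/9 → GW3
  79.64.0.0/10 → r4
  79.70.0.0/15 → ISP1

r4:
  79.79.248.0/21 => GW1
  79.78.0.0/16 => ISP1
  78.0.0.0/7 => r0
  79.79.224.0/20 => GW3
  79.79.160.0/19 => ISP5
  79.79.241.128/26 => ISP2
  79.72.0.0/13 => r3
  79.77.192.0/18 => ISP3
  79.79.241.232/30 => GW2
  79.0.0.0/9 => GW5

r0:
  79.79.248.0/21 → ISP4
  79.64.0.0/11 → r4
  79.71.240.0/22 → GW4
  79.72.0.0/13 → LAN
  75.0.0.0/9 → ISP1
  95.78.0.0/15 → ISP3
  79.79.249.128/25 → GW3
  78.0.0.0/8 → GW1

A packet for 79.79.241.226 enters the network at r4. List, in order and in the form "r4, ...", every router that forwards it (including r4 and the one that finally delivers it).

r4, r3, r0

At r4: longest match for 79.79.241.226 is 79.72.0.0/13 -> r3
At r3: longest match for 79.79.241.226 is 79.76.0.0/14 -> r0
At r0: longest match for 79.79.241.226 is 79.72.0.0/13 -> LAN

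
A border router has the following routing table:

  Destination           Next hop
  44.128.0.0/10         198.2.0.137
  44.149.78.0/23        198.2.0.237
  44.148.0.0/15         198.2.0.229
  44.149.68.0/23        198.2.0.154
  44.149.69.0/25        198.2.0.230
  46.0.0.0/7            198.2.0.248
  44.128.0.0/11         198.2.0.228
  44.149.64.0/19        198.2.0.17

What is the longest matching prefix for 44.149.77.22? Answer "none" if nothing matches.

Entries matching 44.149.77.22:
  44.128.0.0/10 (44.128.0.0 - 44.191.255.255)
  44.128.0.0/11 (44.128.0.0 - 44.159.255.255)
  44.148.0.0/15 (44.148.0.0 - 44.149.255.255)
  44.149.64.0/19 (44.149.64.0 - 44.149.95.255)
Most specific is 44.149.64.0/19.

44.149.64.0/19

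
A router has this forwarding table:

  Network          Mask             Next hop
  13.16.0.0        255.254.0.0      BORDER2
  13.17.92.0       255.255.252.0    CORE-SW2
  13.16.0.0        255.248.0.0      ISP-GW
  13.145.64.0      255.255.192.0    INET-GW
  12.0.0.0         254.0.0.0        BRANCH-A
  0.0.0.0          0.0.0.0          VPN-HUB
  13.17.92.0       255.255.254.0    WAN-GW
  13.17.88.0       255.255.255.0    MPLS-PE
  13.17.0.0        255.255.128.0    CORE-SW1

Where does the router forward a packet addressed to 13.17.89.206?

CORE-SW1

Routes whose prefix contains 13.17.89.206:
  0.0.0.0/0 (default, matches everything) -> VPN-HUB
  12.0.0.0/7 (12.0.0.0 - 13.255.255.255) -> BRANCH-A
  13.16.0.0/13 (13.16.0.0 - 13.23.255.255) -> ISP-GW
  13.16.0.0/15 (13.16.0.0 - 13.17.255.255) -> BORDER2
  13.17.0.0/17 (13.17.0.0 - 13.17.127.255) -> CORE-SW1
More-specific entries that do NOT match:
  13.17.88.0/24 (13.17.88.0 - 13.17.88.255) does not contain 13.17.89.206
  13.17.92.0/23 (13.17.92.0 - 13.17.93.255) does not contain 13.17.89.206
  13.17.92.0/22 (13.17.92.0 - 13.17.95.255) does not contain 13.17.89.206
  13.145.64.0/18 (13.145.64.0 - 13.145.127.255) does not contain 13.17.89.206
Longest matching prefix is /17 -> next hop CORE-SW1.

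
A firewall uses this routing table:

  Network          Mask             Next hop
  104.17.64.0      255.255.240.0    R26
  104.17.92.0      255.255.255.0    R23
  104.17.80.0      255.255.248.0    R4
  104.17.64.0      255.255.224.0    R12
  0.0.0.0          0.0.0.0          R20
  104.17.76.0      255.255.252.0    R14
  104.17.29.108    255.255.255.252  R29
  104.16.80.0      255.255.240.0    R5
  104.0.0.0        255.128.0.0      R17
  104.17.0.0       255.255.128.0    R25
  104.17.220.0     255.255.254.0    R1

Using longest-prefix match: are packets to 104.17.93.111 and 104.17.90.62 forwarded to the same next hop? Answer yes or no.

104.17.93.111: longest match 104.17.64.0/19 -> R12
104.17.90.62: longest match 104.17.64.0/19 -> R12

yes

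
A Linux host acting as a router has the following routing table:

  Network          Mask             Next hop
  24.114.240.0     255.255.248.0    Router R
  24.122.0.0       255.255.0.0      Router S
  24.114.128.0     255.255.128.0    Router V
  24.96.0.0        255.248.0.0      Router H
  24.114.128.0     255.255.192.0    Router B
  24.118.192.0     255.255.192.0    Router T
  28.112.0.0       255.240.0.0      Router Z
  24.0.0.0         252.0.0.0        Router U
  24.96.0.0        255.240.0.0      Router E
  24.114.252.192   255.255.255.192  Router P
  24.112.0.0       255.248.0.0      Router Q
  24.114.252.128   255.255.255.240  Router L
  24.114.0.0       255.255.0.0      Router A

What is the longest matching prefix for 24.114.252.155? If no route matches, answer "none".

Entries matching 24.114.252.155:
  24.0.0.0/6 (24.0.0.0 - 27.255.255.255)
  24.112.0.0/13 (24.112.0.0 - 24.119.255.255)
  24.114.0.0/16 (24.114.0.0 - 24.114.255.255)
  24.114.128.0/17 (24.114.128.0 - 24.114.255.255)
Most specific is 24.114.128.0/17.

24.114.128.0/17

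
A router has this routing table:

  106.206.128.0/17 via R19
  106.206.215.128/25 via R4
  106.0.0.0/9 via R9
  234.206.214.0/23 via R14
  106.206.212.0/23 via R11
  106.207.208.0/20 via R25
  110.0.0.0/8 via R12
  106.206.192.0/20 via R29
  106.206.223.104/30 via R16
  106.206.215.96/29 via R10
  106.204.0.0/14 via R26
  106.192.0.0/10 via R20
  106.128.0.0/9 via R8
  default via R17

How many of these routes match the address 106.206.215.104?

Prefixes containing 106.206.215.104:
  0.0.0.0/0 (default, matches everything)
  106.128.0.0/9 (106.128.0.0 - 106.255.255.255)
  106.192.0.0/10 (106.192.0.0 - 106.255.255.255)
  106.204.0.0/14 (106.204.0.0 - 106.207.255.255)
  106.206.128.0/17 (106.206.128.0 - 106.206.255.255)
Total matching entries: 5.

5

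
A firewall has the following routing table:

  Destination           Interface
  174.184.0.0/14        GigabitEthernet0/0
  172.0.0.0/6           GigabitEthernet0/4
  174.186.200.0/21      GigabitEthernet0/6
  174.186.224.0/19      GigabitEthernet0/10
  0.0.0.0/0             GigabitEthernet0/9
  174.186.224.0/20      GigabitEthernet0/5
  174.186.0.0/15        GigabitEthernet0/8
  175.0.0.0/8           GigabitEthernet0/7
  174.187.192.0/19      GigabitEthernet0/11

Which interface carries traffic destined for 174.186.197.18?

GigabitEthernet0/8

Routes whose prefix contains 174.186.197.18:
  0.0.0.0/0 (default, matches everything) -> GigabitEthernet0/9
  172.0.0.0/6 (172.0.0.0 - 175.255.255.255) -> GigabitEthernet0/4
  174.184.0.0/14 (174.184.0.0 - 174.187.255.255) -> GigabitEthernet0/0
  174.186.0.0/15 (174.186.0.0 - 174.187.255.255) -> GigabitEthernet0/8
More-specific entries that do NOT match:
  174.186.200.0/21 (174.186.200.0 - 174.186.207.255) does not contain 174.186.197.18
  174.186.224.0/20 (174.186.224.0 - 174.186.239.255) does not contain 174.186.197.18
  174.186.224.0/19 (174.186.224.0 - 174.186.255.255) does not contain 174.186.197.18
  174.187.192.0/19 (174.187.192.0 - 174.187.223.255) does not contain 174.186.197.18
Longest matching prefix is /15 -> interface GigabitEthernet0/8.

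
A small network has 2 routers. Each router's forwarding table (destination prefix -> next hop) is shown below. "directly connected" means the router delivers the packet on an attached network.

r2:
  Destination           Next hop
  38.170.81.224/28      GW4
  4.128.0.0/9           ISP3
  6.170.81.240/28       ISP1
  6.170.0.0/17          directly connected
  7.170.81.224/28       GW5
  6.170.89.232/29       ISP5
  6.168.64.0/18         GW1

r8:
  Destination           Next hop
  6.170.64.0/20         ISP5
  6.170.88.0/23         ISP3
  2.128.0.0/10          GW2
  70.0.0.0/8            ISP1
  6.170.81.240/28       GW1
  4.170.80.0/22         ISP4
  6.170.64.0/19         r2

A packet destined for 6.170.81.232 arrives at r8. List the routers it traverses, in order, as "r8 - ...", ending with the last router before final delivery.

At r8: longest match for 6.170.81.232 is 6.170.64.0/19 -> r2
At r2: longest match for 6.170.81.232 is 6.170.0.0/17 -> directly connected

r8 - r2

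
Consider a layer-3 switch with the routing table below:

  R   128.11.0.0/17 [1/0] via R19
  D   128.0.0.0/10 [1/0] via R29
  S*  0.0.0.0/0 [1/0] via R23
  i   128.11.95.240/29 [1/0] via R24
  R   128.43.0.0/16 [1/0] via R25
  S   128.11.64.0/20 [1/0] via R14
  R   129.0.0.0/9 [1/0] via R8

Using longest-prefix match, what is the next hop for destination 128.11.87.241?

Routes whose prefix contains 128.11.87.241:
  0.0.0.0/0 (default, matches everything) -> R23
  128.0.0.0/10 (128.0.0.0 - 128.63.255.255) -> R29
  128.11.0.0/17 (128.11.0.0 - 128.11.127.255) -> R19
More-specific entries that do NOT match:
  128.11.95.240/29 (128.11.95.240 - 128.11.95.247) does not contain 128.11.87.241
  128.11.64.0/20 (128.11.64.0 - 128.11.79.255) does not contain 128.11.87.241
Longest matching prefix is /17 -> next hop R19.

R19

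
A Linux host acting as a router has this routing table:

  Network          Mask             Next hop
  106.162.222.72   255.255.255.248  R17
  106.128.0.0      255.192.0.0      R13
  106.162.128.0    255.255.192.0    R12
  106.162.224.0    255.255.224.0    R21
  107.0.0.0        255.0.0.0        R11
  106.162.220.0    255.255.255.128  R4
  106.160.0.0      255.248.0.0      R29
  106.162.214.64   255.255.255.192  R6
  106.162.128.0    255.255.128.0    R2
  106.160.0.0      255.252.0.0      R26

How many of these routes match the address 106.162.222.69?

Prefixes containing 106.162.222.69:
  106.128.0.0/10 (106.128.0.0 - 106.191.255.255)
  106.160.0.0/13 (106.160.0.0 - 106.167.255.255)
  106.160.0.0/14 (106.160.0.0 - 106.163.255.255)
  106.162.128.0/17 (106.162.128.0 - 106.162.255.255)
Total matching entries: 4.

4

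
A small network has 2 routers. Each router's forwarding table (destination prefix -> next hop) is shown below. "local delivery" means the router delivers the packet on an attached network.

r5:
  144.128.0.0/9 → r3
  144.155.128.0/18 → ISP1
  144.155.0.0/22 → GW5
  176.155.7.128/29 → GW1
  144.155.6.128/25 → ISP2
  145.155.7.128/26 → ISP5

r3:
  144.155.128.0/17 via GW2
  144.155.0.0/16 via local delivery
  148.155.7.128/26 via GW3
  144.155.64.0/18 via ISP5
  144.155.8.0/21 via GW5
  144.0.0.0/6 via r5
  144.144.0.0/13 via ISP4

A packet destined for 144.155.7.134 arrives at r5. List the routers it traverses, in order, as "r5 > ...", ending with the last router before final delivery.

r5 > r3

At r5: longest match for 144.155.7.134 is 144.128.0.0/9 -> r3
At r3: longest match for 144.155.7.134 is 144.155.0.0/16 -> local delivery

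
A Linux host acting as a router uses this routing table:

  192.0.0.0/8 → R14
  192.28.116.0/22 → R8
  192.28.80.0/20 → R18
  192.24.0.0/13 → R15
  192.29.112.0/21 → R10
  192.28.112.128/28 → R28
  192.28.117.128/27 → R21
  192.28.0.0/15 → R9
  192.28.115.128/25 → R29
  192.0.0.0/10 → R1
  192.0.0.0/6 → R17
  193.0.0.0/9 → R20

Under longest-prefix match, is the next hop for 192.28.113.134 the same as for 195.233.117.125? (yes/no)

no

192.28.113.134: longest match 192.28.0.0/15 -> R9
195.233.117.125: longest match 192.0.0.0/6 -> R17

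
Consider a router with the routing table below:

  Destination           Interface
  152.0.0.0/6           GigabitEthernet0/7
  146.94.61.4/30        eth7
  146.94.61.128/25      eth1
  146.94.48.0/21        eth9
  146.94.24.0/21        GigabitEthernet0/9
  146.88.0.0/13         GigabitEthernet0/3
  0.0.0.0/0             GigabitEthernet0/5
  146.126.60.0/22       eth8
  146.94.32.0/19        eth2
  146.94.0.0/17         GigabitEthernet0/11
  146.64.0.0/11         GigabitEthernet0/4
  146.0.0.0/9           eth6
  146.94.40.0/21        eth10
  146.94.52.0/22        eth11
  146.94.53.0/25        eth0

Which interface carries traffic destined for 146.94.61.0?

eth2

Routes whose prefix contains 146.94.61.0:
  0.0.0.0/0 (default, matches everything) -> GigabitEthernet0/5
  146.0.0.0/9 (146.0.0.0 - 146.127.255.255) -> eth6
  146.64.0.0/11 (146.64.0.0 - 146.95.255.255) -> GigabitEthernet0/4
  146.88.0.0/13 (146.88.0.0 - 146.95.255.255) -> GigabitEthernet0/3
  146.94.0.0/17 (146.94.0.0 - 146.94.127.255) -> GigabitEthernet0/11
  146.94.32.0/19 (146.94.32.0 - 146.94.63.255) -> eth2
More-specific entries that do NOT match:
  146.94.61.4/30 (146.94.61.4 - 146.94.61.7) does not contain 146.94.61.0
  146.94.61.128/25 (146.94.61.128 - 146.94.61.255) does not contain 146.94.61.0
  146.94.53.0/25 (146.94.53.0 - 146.94.53.127) does not contain 146.94.61.0
  146.126.60.0/22 (146.126.60.0 - 146.126.63.255) does not contain 146.94.61.0
  146.94.52.0/22 (146.94.52.0 - 146.94.55.255) does not contain 146.94.61.0
  146.94.48.0/21 (146.94.48.0 - 146.94.55.255) does not contain 146.94.61.0
  146.94.24.0/21 (146.94.24.0 - 146.94.31.255) does not contain 146.94.61.0
  146.94.40.0/21 (146.94.40.0 - 146.94.47.255) does not contain 146.94.61.0
Longest matching prefix is /19 -> interface eth2.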